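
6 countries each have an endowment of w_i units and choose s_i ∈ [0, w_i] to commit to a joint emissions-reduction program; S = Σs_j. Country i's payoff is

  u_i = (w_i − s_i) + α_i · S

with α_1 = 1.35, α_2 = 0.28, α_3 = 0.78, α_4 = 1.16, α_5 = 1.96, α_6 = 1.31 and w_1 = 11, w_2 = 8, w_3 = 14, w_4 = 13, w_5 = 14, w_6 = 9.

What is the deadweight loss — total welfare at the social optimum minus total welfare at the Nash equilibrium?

∂u_i/∂s_i = α_i − 1, so country i contributes w_i if α_i > 1, else 0.
α_i > 1 for i ∈ {1, 4, 5, 6}; NE contributions (11, 0, 0, 13, 14, 9), S = 47.
W^NE = Σw_i − S^NE + (Σα_i)·S^NE = 69 + 5.84·47 = 343.48.
Planner: ∂(Σu_j)/∂s_i = Σα_j − 1 = 5.84 > 0, so everyone contributes w_i; S^SO = 69, W^SO = 69 + 5.84·69 = 471.96.
Deadweight loss = 128.48.

128.48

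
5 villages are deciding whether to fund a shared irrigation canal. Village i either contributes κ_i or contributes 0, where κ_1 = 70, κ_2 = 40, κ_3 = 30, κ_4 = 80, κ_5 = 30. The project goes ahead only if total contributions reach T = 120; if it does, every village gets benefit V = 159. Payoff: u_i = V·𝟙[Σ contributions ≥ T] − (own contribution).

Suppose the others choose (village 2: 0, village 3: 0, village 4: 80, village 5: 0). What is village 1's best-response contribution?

70

Others' total = 80. Contributing 70 brings total to 150 ≥ 120: gain V − κ_1 = 89.
Best response: 70.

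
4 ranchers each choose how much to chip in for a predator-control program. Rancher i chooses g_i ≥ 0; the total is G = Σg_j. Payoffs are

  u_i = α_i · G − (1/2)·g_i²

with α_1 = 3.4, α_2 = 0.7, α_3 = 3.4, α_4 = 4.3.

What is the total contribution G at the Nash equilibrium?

Rancher i's FOC: ∂u_i/∂g_i = α_i − g_i = 0, so g_i* = α_i.
NE contributions = (3.4, 0.7, 3.4, 4.3); G = 11.8.

11.8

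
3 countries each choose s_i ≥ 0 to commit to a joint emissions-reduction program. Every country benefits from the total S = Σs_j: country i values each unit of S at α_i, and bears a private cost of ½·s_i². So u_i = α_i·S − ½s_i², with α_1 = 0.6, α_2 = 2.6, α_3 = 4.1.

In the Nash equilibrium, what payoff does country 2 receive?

15.6

Country i's FOC: ∂u_i/∂s_i = α_i − s_i = 0, so s_i* = α_i.
NE contributions = (0.6, 2.6, 4.1); S = 7.3.
u_2 = α_2·S − ½·(s_2)² = 2.6·7.3 − ½·2.6² = 15.6.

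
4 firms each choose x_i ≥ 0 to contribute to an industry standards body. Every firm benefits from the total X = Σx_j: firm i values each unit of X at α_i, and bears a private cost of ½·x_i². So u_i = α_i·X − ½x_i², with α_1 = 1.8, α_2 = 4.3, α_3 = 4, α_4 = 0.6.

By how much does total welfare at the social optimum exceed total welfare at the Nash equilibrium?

Firm i's FOC: ∂u_i/∂x_i = α_i − x_i = 0, so x_i* = α_i.
NE contributions = (1.8, 4.3, 4, 0.6); X = 10.7.
W^NE = (Σα)·X − ½Σα_i² = 10.7² − ½·38.09 = 95.445.
Planner sets x_i = Σα_j = 10.7 for every i, so X^SO = 4·10.7 = 42.8.
W^SO = (Σα)·X^SO − ½·4·(Σα)² = (4/2)·10.7² = 228.98.
Deadweight loss = W^SO − W^NE = 133.535.

133.535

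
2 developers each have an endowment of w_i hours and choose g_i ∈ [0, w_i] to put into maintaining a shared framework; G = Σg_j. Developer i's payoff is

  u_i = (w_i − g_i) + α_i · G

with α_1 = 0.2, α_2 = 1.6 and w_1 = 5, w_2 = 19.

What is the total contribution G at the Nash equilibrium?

19

∂u_i/∂g_i = α_i − 1, so developer i contributes w_i if α_i > 1, else 0.
α_i > 1 for i ∈ {2}; NE contributions (0, 19), G = 19.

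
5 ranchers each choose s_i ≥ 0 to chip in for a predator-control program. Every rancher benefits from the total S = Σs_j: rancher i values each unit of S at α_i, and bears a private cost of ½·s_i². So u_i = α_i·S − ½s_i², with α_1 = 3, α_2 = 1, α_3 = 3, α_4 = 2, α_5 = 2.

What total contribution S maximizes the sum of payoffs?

55

Planner FOC: ∂(Σu_j)/∂s_i = (Σα_j) − s_i = 0, so s_i^SO = Σα_j = 11 for every i; S^SO = 55.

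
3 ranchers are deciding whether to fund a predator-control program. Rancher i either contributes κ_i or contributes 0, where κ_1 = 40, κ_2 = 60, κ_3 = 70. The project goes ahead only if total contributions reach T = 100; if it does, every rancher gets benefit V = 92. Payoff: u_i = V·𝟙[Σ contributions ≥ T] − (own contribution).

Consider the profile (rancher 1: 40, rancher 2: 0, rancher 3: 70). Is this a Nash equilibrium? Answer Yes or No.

Yes

Total = 110 ≥ 100: provided.
Rancher 1 (pledges 40, payoff 52): dropping to 0 → total 70, payoff 0. No gain.
Rancher 2 (pledges 0, payoff 92): pledging 60 → total 170, payoff 32. No gain.
Rancher 3 (pledges 70, payoff 22): dropping to 0 → total 40, payoff 0. No gain.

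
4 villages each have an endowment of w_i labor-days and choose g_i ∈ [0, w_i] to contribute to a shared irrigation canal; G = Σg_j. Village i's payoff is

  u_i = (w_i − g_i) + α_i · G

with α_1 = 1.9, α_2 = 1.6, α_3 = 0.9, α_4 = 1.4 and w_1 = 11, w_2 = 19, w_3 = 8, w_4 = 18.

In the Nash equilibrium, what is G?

∂u_i/∂g_i = α_i − 1, so village i contributes w_i if α_i > 1, else 0.
α_i > 1 for i ∈ {1, 2, 4}; NE contributions (11, 19, 0, 18), G = 48.

48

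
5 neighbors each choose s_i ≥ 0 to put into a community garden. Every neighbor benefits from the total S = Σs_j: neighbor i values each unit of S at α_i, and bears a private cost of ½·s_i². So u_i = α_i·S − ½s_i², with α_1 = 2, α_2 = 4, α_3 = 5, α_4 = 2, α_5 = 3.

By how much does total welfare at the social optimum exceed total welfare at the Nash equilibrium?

413

Neighbor i's FOC: ∂u_i/∂s_i = α_i − s_i = 0, so s_i* = α_i.
NE contributions = (2, 4, 5, 2, 3); S = 16.
W^NE = (Σα)·S − ½Σα_i² = 16² − ½·58 = 227.
Planner sets s_i = Σα_j = 16 for every i, so S^SO = 5·16 = 80.
W^SO = (Σα)·S^SO − ½·5·(Σα)² = (5/2)·16² = 640.
Deadweight loss = W^SO − W^NE = 413.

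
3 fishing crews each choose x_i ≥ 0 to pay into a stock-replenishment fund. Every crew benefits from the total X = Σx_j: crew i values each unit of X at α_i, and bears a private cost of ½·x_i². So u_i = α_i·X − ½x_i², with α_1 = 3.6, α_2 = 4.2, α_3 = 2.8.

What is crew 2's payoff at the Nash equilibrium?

35.7

Crew i's FOC: ∂u_i/∂x_i = α_i − x_i = 0, so x_i* = α_i.
NE contributions = (3.6, 4.2, 2.8); X = 10.6.
u_2 = α_2·X − ½·(x_2)² = 4.2·10.6 − ½·4.2² = 35.7.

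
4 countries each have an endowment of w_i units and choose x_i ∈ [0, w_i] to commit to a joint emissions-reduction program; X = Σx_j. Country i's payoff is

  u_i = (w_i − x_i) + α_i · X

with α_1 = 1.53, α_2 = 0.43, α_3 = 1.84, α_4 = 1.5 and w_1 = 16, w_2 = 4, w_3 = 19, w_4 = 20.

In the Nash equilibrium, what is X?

55

∂u_i/∂x_i = α_i − 1, so country i contributes w_i if α_i > 1, else 0.
α_i > 1 for i ∈ {1, 3, 4}; NE contributions (16, 0, 19, 20), X = 55.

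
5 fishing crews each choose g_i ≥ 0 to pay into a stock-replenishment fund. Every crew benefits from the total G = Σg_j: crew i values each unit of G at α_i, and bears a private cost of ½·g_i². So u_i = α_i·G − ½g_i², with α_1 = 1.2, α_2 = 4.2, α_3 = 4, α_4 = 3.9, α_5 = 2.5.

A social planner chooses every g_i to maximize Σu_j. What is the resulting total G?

79

Planner FOC: ∂(Σu_j)/∂g_i = (Σα_j) − g_i = 0, so g_i^SO = Σα_j = 15.8 for every i; G^SO = 79.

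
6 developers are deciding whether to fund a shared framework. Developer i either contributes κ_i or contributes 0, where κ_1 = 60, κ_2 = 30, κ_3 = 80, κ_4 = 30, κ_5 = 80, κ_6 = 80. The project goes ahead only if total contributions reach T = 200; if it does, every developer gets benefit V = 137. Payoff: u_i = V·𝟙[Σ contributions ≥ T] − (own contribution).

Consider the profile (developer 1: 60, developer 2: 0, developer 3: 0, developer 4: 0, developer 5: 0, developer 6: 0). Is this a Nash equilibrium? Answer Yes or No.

No

Total = 60 < 200: not provided.
Developer 1 (pledges 60, payoff -60): dropping to 0 → total 0, payoff 0. Profitable deviation.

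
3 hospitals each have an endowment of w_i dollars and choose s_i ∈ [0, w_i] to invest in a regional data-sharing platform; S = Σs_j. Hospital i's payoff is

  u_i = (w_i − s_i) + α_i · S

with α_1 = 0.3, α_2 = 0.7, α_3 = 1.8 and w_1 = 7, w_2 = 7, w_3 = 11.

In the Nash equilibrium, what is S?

11

∂u_i/∂s_i = α_i − 1, so hospital i contributes w_i if α_i > 1, else 0.
α_i > 1 for i ∈ {3}; NE contributions (0, 0, 11), S = 11.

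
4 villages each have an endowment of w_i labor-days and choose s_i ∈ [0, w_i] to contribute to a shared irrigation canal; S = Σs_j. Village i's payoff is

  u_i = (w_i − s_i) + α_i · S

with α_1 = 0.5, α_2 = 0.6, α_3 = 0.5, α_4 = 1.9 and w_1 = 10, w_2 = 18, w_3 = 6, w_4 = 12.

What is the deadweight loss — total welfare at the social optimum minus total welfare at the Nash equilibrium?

∂u_i/∂s_i = α_i − 1, so village i contributes w_i if α_i > 1, else 0.
α_i > 1 for i ∈ {4}; NE contributions (0, 0, 0, 12), S = 12.
W^NE = Σw_i − S^NE + (Σα_i)·S^NE = 46 + 2.5·12 = 76.
Planner: ∂(Σu_j)/∂s_i = Σα_j − 1 = 2.5 > 0, so everyone contributes w_i; S^SO = 46, W^SO = 46 + 2.5·46 = 161.
Deadweight loss = 85.

85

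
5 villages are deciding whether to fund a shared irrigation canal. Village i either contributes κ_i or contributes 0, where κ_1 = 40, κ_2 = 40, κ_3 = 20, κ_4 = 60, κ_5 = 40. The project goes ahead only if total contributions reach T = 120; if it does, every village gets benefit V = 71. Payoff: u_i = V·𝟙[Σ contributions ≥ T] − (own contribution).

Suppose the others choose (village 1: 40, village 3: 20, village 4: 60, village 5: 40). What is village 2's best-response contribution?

0

Others' total = 160 ≥ 120; contributing adds cost 40 for no extra benefit.
Best response: 0.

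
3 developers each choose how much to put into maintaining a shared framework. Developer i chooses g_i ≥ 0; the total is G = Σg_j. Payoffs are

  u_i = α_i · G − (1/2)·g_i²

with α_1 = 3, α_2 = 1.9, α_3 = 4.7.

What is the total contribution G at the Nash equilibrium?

Developer i's FOC: ∂u_i/∂g_i = α_i − g_i = 0, so g_i* = α_i.
NE contributions = (3, 1.9, 4.7); G = 9.6.

9.6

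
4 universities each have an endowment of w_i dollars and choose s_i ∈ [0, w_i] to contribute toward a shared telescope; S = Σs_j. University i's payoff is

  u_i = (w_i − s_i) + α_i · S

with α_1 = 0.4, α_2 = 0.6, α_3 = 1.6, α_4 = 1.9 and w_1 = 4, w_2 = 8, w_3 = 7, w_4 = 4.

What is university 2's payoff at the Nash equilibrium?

∂u_i/∂s_i = α_i − 1, so university i contributes w_i if α_i > 1, else 0.
α_i > 1 for i ∈ {3, 4}; NE contributions (0, 0, 7, 4), S = 11.
u_2 = (8 − 0) + 0.6·11 = 14.6.

14.6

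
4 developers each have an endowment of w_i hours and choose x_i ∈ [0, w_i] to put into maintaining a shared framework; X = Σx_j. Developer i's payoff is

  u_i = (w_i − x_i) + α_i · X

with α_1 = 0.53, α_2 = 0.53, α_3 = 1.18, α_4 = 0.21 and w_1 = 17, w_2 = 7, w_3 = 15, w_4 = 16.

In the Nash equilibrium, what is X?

15

∂u_i/∂x_i = α_i − 1, so developer i contributes w_i if α_i > 1, else 0.
α_i > 1 for i ∈ {3}; NE contributions (0, 0, 15, 0), X = 15.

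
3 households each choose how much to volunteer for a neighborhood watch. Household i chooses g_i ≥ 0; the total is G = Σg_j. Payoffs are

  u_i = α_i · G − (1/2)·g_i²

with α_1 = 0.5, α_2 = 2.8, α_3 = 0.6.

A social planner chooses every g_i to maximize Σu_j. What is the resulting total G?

11.7

Planner FOC: ∂(Σu_j)/∂g_i = (Σα_j) − g_i = 0, so g_i^SO = Σα_j = 3.9 for every i; G^SO = 11.7.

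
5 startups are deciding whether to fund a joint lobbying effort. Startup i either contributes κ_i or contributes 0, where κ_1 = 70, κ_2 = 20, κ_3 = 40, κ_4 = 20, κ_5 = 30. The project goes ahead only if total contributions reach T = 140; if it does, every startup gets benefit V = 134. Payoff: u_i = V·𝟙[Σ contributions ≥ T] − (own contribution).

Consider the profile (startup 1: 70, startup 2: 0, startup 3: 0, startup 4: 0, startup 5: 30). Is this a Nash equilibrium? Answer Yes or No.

Total = 100 < 140: not provided.
Startup 1 (pledges 70, payoff -70): dropping to 0 → total 30, payoff 0. Profitable deviation.

No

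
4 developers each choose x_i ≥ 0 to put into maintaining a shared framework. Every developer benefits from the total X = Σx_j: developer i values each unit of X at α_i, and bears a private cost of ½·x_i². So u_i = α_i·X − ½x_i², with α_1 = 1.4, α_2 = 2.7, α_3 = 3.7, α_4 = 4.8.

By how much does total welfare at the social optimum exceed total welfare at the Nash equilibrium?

181.75

Developer i's FOC: ∂u_i/∂x_i = α_i − x_i = 0, so x_i* = α_i.
NE contributions = (1.4, 2.7, 3.7, 4.8); X = 12.6.
W^NE = (Σα)·X − ½Σα_i² = 12.6² − ½·45.98 = 135.77.
Planner sets x_i = Σα_j = 12.6 for every i, so X^SO = 4·12.6 = 50.4.
W^SO = (Σα)·X^SO − ½·4·(Σα)² = (4/2)·12.6² = 317.52.
Deadweight loss = W^SO − W^NE = 181.75.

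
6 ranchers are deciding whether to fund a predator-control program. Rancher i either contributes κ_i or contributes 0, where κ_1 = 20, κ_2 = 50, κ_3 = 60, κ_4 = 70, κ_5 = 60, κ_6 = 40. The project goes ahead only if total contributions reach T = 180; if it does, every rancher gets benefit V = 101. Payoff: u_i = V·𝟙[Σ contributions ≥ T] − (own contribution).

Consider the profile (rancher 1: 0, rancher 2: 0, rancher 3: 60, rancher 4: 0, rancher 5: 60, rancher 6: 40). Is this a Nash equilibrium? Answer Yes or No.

No

Total = 160 < 180: not provided.
Rancher 1 (pledges 0, payoff 0): pledging 20 → total 180, payoff 81. Profitable deviation.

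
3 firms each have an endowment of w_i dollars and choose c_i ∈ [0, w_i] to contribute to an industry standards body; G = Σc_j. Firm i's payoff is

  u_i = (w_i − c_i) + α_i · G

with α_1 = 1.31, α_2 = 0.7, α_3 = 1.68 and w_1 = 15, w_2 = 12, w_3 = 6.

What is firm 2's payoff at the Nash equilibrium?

26.7

∂u_i/∂c_i = α_i − 1, so firm i contributes w_i if α_i > 1, else 0.
α_i > 1 for i ∈ {1, 3}; NE contributions (15, 0, 6), G = 21.
u_2 = (12 − 0) + 0.7·21 = 26.7.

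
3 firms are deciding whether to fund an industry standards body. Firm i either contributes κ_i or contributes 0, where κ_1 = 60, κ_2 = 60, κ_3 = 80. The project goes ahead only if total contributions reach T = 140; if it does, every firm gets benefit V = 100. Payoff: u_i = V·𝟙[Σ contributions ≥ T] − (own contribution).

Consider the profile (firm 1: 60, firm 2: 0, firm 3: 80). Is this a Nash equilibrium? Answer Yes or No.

Total = 140 ≥ 140: provided.
Firm 1 (pledges 60, payoff 40): dropping to 0 → total 80, payoff 0. No gain.
Firm 2 (pledges 0, payoff 100): pledging 60 → total 200, payoff 40. No gain.
Firm 3 (pledges 80, payoff 20): dropping to 0 → total 60, payoff 0. No gain.

Yes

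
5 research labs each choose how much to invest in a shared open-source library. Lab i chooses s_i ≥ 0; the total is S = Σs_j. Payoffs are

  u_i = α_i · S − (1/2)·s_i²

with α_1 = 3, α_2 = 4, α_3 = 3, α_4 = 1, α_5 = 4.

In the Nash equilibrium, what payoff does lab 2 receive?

Lab i's FOC: ∂u_i/∂s_i = α_i − s_i = 0, so s_i* = α_i.
NE contributions = (3, 4, 3, 1, 4); S = 15.
u_2 = α_2·S − ½·(s_2)² = 4·15 − ½·4² = 52.

52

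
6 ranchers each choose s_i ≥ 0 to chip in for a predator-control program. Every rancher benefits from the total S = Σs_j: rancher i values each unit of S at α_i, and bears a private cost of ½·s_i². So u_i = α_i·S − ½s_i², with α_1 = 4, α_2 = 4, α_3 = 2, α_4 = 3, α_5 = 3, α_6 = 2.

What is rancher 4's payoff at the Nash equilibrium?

Rancher i's FOC: ∂u_i/∂s_i = α_i − s_i = 0, so s_i* = α_i.
NE contributions = (4, 4, 2, 3, 3, 2); S = 18.
u_4 = α_4·S − ½·(s_4)² = 3·18 − ½·3² = 49.5.

49.5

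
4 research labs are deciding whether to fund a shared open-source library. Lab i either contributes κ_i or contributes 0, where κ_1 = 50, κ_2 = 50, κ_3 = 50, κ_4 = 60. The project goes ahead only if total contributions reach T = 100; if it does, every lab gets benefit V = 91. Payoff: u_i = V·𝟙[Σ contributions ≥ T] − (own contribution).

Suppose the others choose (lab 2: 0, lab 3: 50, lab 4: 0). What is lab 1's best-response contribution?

50

Others' total = 50. Contributing 50 brings total to 100 ≥ 100: gain V − κ_1 = 41.
Best response: 50.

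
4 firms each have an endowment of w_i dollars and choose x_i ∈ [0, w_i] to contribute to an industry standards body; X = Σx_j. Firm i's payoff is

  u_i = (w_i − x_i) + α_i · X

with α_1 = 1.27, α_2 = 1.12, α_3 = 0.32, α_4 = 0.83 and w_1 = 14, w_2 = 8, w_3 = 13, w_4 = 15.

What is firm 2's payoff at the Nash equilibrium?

∂u_i/∂x_i = α_i − 1, so firm i contributes w_i if α_i > 1, else 0.
α_i > 1 for i ∈ {1, 2}; NE contributions (14, 8, 0, 0), X = 22.
u_2 = (8 − 8) + 1.12·22 = 24.64.

24.64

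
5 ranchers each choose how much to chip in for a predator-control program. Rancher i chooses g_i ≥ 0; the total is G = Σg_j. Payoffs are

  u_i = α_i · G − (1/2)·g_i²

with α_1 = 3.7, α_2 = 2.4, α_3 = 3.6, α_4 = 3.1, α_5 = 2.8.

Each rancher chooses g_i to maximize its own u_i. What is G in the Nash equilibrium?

Rancher i's FOC: ∂u_i/∂g_i = α_i − g_i = 0, so g_i* = α_i.
NE contributions = (3.7, 2.4, 3.6, 3.1, 2.8); G = 15.6.

15.6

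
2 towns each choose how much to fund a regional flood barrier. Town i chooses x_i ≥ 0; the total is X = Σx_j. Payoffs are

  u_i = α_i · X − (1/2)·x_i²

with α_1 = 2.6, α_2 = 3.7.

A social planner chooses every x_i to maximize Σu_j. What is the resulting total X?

Planner FOC: ∂(Σu_j)/∂x_i = (Σα_j) − x_i = 0, so x_i^SO = Σα_j = 6.3 for every i; X^SO = 12.6.

12.6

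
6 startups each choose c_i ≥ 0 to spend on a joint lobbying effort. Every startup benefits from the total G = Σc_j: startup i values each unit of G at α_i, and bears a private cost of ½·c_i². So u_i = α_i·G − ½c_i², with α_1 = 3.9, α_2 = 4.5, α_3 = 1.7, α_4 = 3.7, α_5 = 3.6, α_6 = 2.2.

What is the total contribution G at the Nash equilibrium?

19.6

Startup i's FOC: ∂u_i/∂c_i = α_i − c_i = 0, so c_i* = α_i.
NE contributions = (3.9, 4.5, 1.7, 3.7, 3.6, 2.2); G = 19.6.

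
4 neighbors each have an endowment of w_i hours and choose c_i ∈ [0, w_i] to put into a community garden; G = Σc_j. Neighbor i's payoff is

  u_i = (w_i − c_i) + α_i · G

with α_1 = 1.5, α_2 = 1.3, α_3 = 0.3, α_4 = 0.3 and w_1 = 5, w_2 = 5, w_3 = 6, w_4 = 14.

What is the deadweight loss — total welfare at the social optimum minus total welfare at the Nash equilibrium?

∂u_i/∂c_i = α_i − 1, so neighbor i contributes w_i if α_i > 1, else 0.
α_i > 1 for i ∈ {1, 2}; NE contributions (5, 5, 0, 0), G = 10.
W^NE = Σw_i − G^NE + (Σα_i)·G^NE = 30 + 2.4·10 = 54.
Planner: ∂(Σu_j)/∂c_i = Σα_j − 1 = 2.4 > 0, so everyone contributes w_i; G^SO = 30, W^SO = 30 + 2.4·30 = 102.
Deadweight loss = 48.

48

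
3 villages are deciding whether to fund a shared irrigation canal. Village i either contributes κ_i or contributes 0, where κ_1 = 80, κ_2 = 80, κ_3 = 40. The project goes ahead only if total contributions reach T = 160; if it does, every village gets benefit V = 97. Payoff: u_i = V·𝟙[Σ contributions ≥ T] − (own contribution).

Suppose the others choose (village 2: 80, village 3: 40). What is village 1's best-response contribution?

Others' total = 120. Contributing 80 brings total to 200 ≥ 160: gain V − κ_1 = 17.
Best response: 80.

80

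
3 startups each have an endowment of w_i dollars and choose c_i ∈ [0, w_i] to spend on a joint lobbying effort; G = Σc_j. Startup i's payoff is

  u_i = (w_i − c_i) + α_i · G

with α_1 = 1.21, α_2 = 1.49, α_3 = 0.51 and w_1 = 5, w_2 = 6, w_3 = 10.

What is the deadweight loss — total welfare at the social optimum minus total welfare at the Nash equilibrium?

∂u_i/∂c_i = α_i − 1, so startup i contributes w_i if α_i > 1, else 0.
α_i > 1 for i ∈ {1, 2}; NE contributions (5, 6, 0), G = 11.
W^NE = Σw_i − G^NE + (Σα_i)·G^NE = 21 + 2.21·11 = 45.31.
Planner: ∂(Σu_j)/∂c_i = Σα_j − 1 = 2.21 > 0, so everyone contributes w_i; G^SO = 21, W^SO = 21 + 2.21·21 = 67.41.
Deadweight loss = 22.1.

22.1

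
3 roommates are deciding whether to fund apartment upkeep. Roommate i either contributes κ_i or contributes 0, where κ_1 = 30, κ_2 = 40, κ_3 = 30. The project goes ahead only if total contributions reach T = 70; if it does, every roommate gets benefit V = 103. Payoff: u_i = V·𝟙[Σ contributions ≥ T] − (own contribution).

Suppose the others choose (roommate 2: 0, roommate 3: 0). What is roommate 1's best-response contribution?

0

Others' total = 0. Even contributing 30 gives 30 < 70: no benefit either way.
Best response: 0.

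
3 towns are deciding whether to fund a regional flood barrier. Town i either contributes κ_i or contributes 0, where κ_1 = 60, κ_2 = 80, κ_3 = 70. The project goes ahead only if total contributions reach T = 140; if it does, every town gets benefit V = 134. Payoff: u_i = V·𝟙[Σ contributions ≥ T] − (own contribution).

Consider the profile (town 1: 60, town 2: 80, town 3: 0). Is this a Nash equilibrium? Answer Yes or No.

Yes

Total = 140 ≥ 140: provided.
Town 1 (pledges 60, payoff 74): dropping to 0 → total 80, payoff 0. No gain.
Town 2 (pledges 80, payoff 54): dropping to 0 → total 60, payoff 0. No gain.
Town 3 (pledges 0, payoff 134): pledging 70 → total 210, payoff 64. No gain.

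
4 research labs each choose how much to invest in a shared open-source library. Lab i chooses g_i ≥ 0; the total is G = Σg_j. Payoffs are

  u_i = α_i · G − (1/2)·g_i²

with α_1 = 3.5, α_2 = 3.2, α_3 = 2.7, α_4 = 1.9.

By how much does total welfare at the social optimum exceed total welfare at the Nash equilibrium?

Lab i's FOC: ∂u_i/∂g_i = α_i − g_i = 0, so g_i* = α_i.
NE contributions = (3.5, 3.2, 2.7, 1.9); G = 11.3.
W^NE = (Σα)·G − ½Σα_i² = 11.3² − ½·33.39 = 110.995.
Planner sets g_i = Σα_j = 11.3 for every i, so G^SO = 4·11.3 = 45.2.
W^SO = (Σα)·G^SO − ½·4·(Σα)² = (4/2)·11.3² = 255.38.
Deadweight loss = W^SO − W^NE = 144.385.

144.385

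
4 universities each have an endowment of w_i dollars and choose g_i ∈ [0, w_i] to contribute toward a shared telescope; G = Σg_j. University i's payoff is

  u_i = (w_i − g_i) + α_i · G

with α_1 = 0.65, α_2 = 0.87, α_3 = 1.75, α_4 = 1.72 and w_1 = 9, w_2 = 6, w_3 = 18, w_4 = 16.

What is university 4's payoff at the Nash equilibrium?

∂u_i/∂g_i = α_i − 1, so university i contributes w_i if α_i > 1, else 0.
α_i > 1 for i ∈ {3, 4}; NE contributions (0, 0, 18, 16), G = 34.
u_4 = (16 − 16) + 1.72·34 = 58.48.

58.48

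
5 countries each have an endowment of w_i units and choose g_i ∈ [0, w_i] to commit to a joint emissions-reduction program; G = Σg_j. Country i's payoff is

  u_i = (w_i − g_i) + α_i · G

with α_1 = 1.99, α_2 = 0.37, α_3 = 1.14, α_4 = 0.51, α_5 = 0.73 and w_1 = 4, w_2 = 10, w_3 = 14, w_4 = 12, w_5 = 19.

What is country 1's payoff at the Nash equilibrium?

∂u_i/∂g_i = α_i − 1, so country i contributes w_i if α_i > 1, else 0.
α_i > 1 for i ∈ {1, 3}; NE contributions (4, 0, 14, 0, 0), G = 18.
u_1 = (4 − 4) + 1.99·18 = 35.82.

35.82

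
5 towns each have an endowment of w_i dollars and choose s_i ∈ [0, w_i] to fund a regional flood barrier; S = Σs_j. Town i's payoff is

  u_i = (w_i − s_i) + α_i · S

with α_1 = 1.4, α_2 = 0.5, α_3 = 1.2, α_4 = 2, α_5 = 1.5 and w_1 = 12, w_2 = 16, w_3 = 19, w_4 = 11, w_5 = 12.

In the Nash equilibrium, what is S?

∂u_i/∂s_i = α_i − 1, so town i contributes w_i if α_i > 1, else 0.
α_i > 1 for i ∈ {1, 3, 4, 5}; NE contributions (12, 0, 19, 11, 12), S = 54.

54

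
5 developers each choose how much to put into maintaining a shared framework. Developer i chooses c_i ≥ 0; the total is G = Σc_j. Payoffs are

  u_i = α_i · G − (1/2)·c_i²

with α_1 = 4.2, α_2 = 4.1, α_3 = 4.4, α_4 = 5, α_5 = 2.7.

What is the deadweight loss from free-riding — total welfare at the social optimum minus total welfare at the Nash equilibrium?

667.29

Developer i's FOC: ∂u_i/∂c_i = α_i − c_i = 0, so c_i* = α_i.
NE contributions = (4.2, 4.1, 4.4, 5, 2.7); G = 20.4.
W^NE = (Σα)·G − ½Σα_i² = 20.4² − ½·86.1 = 373.11.
Planner sets c_i = Σα_j = 20.4 for every i, so G^SO = 5·20.4 = 102.
W^SO = (Σα)·G^SO − ½·5·(Σα)² = (5/2)·20.4² = 1040.4.
Deadweight loss = W^SO − W^NE = 667.29.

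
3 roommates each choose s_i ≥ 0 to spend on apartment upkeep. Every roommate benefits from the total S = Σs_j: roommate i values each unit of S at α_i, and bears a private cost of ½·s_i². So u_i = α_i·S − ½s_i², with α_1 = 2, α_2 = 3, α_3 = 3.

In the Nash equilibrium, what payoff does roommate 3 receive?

Roommate i's FOC: ∂u_i/∂s_i = α_i − s_i = 0, so s_i* = α_i.
NE contributions = (2, 3, 3); S = 8.
u_3 = α_3·S − ½·(s_3)² = 3·8 − ½·3² = 19.5.

19.5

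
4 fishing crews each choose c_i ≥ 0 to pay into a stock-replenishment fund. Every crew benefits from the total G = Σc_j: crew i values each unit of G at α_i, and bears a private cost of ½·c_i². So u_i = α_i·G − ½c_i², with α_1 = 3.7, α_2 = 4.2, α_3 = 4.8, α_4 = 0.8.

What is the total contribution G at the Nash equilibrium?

13.5

Crew i's FOC: ∂u_i/∂c_i = α_i − c_i = 0, so c_i* = α_i.
NE contributions = (3.7, 4.2, 4.8, 0.8); G = 13.5.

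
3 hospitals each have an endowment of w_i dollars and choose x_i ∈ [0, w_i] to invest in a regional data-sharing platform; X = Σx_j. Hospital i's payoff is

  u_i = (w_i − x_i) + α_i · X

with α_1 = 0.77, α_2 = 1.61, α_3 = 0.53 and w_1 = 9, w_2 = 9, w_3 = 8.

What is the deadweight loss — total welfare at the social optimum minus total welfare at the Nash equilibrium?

32.47

∂u_i/∂x_i = α_i − 1, so hospital i contributes w_i if α_i > 1, else 0.
α_i > 1 for i ∈ {2}; NE contributions (0, 9, 0), X = 9.
W^NE = Σw_i − X^NE + (Σα_i)·X^NE = 26 + 1.91·9 = 43.19.
Planner: ∂(Σu_j)/∂x_i = Σα_j − 1 = 1.91 > 0, so everyone contributes w_i; X^SO = 26, W^SO = 26 + 1.91·26 = 75.66.
Deadweight loss = 32.47.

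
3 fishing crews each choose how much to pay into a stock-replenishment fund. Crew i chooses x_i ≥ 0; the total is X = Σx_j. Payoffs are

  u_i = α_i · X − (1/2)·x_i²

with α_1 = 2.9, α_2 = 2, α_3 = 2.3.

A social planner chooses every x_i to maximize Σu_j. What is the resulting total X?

21.6

Planner FOC: ∂(Σu_j)/∂x_i = (Σα_j) − x_i = 0, so x_i^SO = Σα_j = 7.2 for every i; X^SO = 21.6.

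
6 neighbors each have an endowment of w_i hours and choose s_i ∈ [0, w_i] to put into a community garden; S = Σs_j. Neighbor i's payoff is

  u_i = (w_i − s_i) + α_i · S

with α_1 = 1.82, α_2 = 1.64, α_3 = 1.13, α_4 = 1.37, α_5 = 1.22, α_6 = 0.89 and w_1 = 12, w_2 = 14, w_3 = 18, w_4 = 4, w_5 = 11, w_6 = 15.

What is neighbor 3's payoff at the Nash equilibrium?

66.67

∂u_i/∂s_i = α_i − 1, so neighbor i contributes w_i if α_i > 1, else 0.
α_i > 1 for i ∈ {1, 2, 3, 4, 5}; NE contributions (12, 14, 18, 4, 11, 0), S = 59.
u_3 = (18 − 18) + 1.13·59 = 66.67.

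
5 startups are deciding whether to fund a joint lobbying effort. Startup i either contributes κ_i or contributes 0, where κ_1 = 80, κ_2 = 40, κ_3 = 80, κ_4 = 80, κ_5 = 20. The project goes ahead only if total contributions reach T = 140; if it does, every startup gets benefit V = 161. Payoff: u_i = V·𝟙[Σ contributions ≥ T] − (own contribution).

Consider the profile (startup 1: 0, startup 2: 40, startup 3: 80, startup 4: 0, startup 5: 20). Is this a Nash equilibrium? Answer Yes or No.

Total = 140 ≥ 140: provided.
Startup 1 (pledges 0, payoff 161): pledging 80 → total 220, payoff 81. No gain.
Startup 2 (pledges 40, payoff 121): dropping to 0 → total 100, payoff 0. No gain.
Startup 3 (pledges 80, payoff 81): dropping to 0 → total 60, payoff 0. No gain.
Startup 4 (pledges 0, payoff 161): pledging 80 → total 220, payoff 81. No gain.
Startup 5 (pledges 20, payoff 141): dropping to 0 → total 120, payoff 0. No gain.

Yes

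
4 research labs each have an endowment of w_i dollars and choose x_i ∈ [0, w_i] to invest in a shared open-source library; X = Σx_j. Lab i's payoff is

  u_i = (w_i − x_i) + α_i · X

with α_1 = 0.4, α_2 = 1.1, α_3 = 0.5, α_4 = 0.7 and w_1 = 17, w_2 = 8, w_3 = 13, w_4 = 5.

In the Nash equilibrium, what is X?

8

∂u_i/∂x_i = α_i − 1, so lab i contributes w_i if α_i > 1, else 0.
α_i > 1 for i ∈ {2}; NE contributions (0, 8, 0, 0), X = 8.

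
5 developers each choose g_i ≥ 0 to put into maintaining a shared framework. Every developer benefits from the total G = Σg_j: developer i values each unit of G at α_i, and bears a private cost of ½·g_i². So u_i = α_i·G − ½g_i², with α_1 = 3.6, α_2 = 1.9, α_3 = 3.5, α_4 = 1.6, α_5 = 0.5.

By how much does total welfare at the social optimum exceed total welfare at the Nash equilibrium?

Developer i's FOC: ∂u_i/∂g_i = α_i − g_i = 0, so g_i* = α_i.
NE contributions = (3.6, 1.9, 3.5, 1.6, 0.5); G = 11.1.
W^NE = (Σα)·G − ½Σα_i² = 11.1² − ½·31.63 = 107.395.
Planner sets g_i = Σα_j = 11.1 for every i, so G^SO = 5·11.1 = 55.5.
W^SO = (Σα)·G^SO − ½·5·(Σα)² = (5/2)·11.1² = 308.025.
Deadweight loss = W^SO − W^NE = 200.63.

200.63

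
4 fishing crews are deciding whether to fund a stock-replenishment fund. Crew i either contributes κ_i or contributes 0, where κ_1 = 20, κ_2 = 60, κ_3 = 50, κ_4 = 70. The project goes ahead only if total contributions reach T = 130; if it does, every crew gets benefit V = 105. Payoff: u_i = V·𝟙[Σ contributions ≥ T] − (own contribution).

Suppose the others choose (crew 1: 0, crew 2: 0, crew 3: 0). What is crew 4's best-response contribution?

0

Others' total = 0. Even contributing 70 gives 70 < 130: no benefit either way.
Best response: 0.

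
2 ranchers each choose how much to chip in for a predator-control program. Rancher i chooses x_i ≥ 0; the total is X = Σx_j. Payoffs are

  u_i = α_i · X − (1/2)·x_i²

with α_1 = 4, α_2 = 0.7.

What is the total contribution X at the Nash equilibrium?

Rancher i's FOC: ∂u_i/∂x_i = α_i − x_i = 0, so x_i* = α_i.
NE contributions = (4, 0.7); X = 4.7.

4.7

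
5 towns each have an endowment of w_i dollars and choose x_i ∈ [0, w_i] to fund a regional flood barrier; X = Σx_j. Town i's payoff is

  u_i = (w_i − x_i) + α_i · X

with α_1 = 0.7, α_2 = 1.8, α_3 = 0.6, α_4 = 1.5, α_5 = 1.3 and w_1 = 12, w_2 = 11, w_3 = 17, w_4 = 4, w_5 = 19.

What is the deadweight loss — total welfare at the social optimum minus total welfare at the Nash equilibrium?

∂u_i/∂x_i = α_i − 1, so town i contributes w_i if α_i > 1, else 0.
α_i > 1 for i ∈ {2, 4, 5}; NE contributions (0, 11, 0, 4, 19), X = 34.
W^NE = Σw_i − X^NE + (Σα_i)·X^NE = 63 + 4.9·34 = 229.6.
Planner: ∂(Σu_j)/∂x_i = Σα_j − 1 = 4.9 > 0, so everyone contributes w_i; X^SO = 63, W^SO = 63 + 4.9·63 = 371.7.
Deadweight loss = 142.1.

142.1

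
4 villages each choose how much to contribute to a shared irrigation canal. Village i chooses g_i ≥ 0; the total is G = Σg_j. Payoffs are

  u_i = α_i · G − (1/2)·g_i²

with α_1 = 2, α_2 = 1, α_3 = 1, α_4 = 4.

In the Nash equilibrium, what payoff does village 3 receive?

Village i's FOC: ∂u_i/∂g_i = α_i − g_i = 0, so g_i* = α_i.
NE contributions = (2, 1, 1, 4); G = 8.
u_3 = α_3·G − ½·(g_3)² = 1·8 − ½·1² = 7.5.

7.5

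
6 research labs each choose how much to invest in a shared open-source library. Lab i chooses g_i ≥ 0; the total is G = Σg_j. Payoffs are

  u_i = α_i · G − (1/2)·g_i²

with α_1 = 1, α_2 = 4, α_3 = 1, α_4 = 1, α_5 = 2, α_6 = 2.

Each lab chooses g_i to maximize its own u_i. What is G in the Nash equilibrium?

11

Lab i's FOC: ∂u_i/∂g_i = α_i − g_i = 0, so g_i* = α_i.
NE contributions = (1, 4, 1, 1, 2, 2); G = 11.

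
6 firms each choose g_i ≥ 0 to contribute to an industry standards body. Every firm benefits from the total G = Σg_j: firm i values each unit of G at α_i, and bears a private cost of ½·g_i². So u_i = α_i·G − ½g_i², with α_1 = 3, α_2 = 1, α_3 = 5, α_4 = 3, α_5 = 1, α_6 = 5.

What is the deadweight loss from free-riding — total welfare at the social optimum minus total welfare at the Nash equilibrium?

Firm i's FOC: ∂u_i/∂g_i = α_i − g_i = 0, so g_i* = α_i.
NE contributions = (3, 1, 5, 3, 1, 5); G = 18.
W^NE = (Σα)·G − ½Σα_i² = 18² − ½·70 = 289.
Planner sets g_i = Σα_j = 18 for every i, so G^SO = 6·18 = 108.
W^SO = (Σα)·G^SO − ½·6·(Σα)² = (6/2)·18² = 972.
Deadweight loss = W^SO − W^NE = 683.

683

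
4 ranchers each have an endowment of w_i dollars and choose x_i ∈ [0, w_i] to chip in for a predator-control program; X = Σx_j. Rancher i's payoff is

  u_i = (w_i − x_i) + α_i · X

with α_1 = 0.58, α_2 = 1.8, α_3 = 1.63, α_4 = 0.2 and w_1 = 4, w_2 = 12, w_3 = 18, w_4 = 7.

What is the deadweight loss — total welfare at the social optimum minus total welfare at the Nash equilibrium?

35.31

∂u_i/∂x_i = α_i − 1, so rancher i contributes w_i if α_i > 1, else 0.
α_i > 1 for i ∈ {2, 3}; NE contributions (0, 12, 18, 0), X = 30.
W^NE = Σw_i − X^NE + (Σα_i)·X^NE = 41 + 3.21·30 = 137.3.
Planner: ∂(Σu_j)/∂x_i = Σα_j − 1 = 3.21 > 0, so everyone contributes w_i; X^SO = 41, W^SO = 41 + 3.21·41 = 172.61.
Deadweight loss = 35.31.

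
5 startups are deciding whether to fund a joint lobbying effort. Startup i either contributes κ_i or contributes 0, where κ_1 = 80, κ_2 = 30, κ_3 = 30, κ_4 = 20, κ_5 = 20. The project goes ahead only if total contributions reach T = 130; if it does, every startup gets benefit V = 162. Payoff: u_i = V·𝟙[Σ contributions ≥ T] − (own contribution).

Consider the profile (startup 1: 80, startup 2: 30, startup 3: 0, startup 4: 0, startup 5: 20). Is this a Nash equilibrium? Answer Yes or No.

Total = 130 ≥ 130: provided.
Startup 1 (pledges 80, payoff 82): dropping to 0 → total 50, payoff 0. No gain.
Startup 2 (pledges 30, payoff 132): dropping to 0 → total 100, payoff 0. No gain.
Startup 3 (pledges 0, payoff 162): pledging 30 → total 160, payoff 132. No gain.
Startup 4 (pledges 0, payoff 162): pledging 20 → total 150, payoff 142. No gain.
Startup 5 (pledges 20, payoff 142): dropping to 0 → total 110, payoff 0. No gain.

Yes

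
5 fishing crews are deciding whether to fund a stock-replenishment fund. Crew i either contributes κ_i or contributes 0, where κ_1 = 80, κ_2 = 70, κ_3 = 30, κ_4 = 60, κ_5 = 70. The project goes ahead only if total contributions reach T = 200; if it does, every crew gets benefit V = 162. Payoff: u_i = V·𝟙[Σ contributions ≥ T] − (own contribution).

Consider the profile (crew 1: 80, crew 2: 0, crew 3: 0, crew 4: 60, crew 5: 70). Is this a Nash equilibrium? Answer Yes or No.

Total = 210 ≥ 200: provided.
Crew 1 (pledges 80, payoff 82): dropping to 0 → total 130, payoff 0. No gain.
Crew 2 (pledges 0, payoff 162): pledging 70 → total 280, payoff 92. No gain.
Crew 3 (pledges 0, payoff 162): pledging 30 → total 240, payoff 132. No gain.
Crew 4 (pledges 60, payoff 102): dropping to 0 → total 150, payoff 0. No gain.
Crew 5 (pledges 70, payoff 92): dropping to 0 → total 140, payoff 0. No gain.

Yes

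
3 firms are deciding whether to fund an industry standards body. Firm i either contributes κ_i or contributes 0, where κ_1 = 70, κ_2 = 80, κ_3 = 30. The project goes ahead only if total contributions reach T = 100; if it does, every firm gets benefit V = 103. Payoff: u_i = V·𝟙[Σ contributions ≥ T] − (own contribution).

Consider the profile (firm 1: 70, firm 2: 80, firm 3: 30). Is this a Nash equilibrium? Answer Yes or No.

Total = 180 ≥ 100: provided.
Firm 1 (pledges 70, payoff 33): dropping to 0 → total 110, payoff 103. Profitable deviation.

No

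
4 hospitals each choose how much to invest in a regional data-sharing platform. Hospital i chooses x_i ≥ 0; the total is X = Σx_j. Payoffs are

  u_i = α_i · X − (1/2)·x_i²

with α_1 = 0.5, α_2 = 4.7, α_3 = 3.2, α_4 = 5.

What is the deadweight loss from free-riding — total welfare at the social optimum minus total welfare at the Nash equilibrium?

208.35

Hospital i's FOC: ∂u_i/∂x_i = α_i − x_i = 0, so x_i* = α_i.
NE contributions = (0.5, 4.7, 3.2, 5); X = 13.4.
W^NE = (Σα)·X − ½Σα_i² = 13.4² − ½·57.58 = 150.77.
Planner sets x_i = Σα_j = 13.4 for every i, so X^SO = 4·13.4 = 53.6.
W^SO = (Σα)·X^SO − ½·4·(Σα)² = (4/2)·13.4² = 359.12.
Deadweight loss = W^SO − W^NE = 208.35.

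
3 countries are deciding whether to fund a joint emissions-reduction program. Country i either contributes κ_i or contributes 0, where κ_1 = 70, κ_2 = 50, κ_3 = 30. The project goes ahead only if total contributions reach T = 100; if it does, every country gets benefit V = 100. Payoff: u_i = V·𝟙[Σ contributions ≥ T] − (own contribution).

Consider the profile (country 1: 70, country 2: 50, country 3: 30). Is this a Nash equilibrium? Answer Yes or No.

No

Total = 150 ≥ 100: provided.
Country 1 (pledges 70, payoff 30): dropping to 0 → total 80, payoff 0. No gain.
Country 2 (pledges 50, payoff 50): dropping to 0 → total 100, payoff 100. Profitable deviation.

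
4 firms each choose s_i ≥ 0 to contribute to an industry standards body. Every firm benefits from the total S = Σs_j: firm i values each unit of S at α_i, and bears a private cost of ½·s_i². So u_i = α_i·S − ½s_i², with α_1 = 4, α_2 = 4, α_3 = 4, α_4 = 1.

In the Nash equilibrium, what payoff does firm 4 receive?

12.5

Firm i's FOC: ∂u_i/∂s_i = α_i − s_i = 0, so s_i* = α_i.
NE contributions = (4, 4, 4, 1); S = 13.
u_4 = α_4·S − ½·(s_4)² = 1·13 − ½·1² = 12.5.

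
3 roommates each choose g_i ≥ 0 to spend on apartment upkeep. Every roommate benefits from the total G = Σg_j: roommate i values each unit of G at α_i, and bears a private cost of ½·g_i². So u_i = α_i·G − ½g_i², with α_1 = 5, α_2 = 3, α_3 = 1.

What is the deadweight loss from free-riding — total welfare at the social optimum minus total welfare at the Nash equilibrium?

Roommate i's FOC: ∂u_i/∂g_i = α_i − g_i = 0, so g_i* = α_i.
NE contributions = (5, 3, 1); G = 9.
W^NE = (Σα)·G − ½Σα_i² = 9² − ½·35 = 63.5.
Planner sets g_i = Σα_j = 9 for every i, so G^SO = 3·9 = 27.
W^SO = (Σα)·G^SO − ½·3·(Σα)² = (3/2)·9² = 121.5.
Deadweight loss = W^SO − W^NE = 58.

58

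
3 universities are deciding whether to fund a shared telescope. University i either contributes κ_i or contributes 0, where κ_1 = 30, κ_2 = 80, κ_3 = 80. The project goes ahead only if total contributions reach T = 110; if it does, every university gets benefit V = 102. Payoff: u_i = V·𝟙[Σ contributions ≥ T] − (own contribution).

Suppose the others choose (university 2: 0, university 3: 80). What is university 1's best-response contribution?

30

Others' total = 80. Contributing 30 brings total to 110 ≥ 110: gain V − κ_1 = 72.
Best response: 30.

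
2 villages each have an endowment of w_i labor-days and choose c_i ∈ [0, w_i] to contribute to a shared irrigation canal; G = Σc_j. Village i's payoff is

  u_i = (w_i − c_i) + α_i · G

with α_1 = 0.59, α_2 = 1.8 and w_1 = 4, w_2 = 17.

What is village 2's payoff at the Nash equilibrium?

∂u_i/∂c_i = α_i − 1, so village i contributes w_i if α_i > 1, else 0.
α_i > 1 for i ∈ {2}; NE contributions (0, 17), G = 17.
u_2 = (17 − 17) + 1.8·17 = 30.6.

30.6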